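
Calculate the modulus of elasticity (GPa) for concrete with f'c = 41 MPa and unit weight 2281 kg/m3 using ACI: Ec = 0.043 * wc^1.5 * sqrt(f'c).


Ec = 0.043 * 2281^1.5 * sqrt(41) / 1000
= 29.99 GPa

29.99


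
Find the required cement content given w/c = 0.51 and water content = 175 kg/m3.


Cement = water / (w/c)
= 175 / 0.51
= 343.1 kg/m3

343.1


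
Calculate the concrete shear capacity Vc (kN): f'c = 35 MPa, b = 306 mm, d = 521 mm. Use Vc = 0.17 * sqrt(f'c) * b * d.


Vc = 0.17 * sqrt(35) * 306 * 521 / 1000
= 160.34 kN

160.34


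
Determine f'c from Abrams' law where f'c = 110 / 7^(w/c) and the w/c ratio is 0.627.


f'c = 110 / 7^0.627
= 110 / 3.387
= 32.47 MPa

32.47


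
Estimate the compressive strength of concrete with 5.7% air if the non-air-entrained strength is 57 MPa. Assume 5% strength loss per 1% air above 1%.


Strength loss = (5.7 - 1) * 5 = 23.5%
f'c = 57 * (1 - 23.5/100)
= 43.61 MPa

43.61


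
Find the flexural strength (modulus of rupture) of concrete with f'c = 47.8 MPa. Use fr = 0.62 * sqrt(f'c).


fr = 0.62 * sqrt(47.8)
= 4.287 MPa

4.287


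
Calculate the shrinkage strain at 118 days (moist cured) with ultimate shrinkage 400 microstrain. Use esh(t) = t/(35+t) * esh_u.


esh(118) = 118 / (35 + 118) * 400
= 118 / 153 * 400
= 308.5 microstrain

308.5


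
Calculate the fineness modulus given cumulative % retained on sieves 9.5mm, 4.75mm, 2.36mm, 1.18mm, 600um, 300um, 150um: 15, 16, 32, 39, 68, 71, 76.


FM = sum(cumulative % retained) / 100
= 317 / 100
= 3.17

3.17


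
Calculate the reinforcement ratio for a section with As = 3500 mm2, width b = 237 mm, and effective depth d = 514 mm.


rho = As / (b * d)
= 3500 / (237 * 514)
= 0.0287

0.0287


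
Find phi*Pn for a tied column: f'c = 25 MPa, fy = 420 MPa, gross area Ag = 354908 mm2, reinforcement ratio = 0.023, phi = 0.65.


Ast = rho * Ag = 0.023 * 354908 = 8162.884 mm2
phi*Pn = 0.65 * 0.80 * (0.85 * 25 * (354908 - 8162.884) + 420 * 8162.884) / 1000
= 5614.31 kN

5614.31


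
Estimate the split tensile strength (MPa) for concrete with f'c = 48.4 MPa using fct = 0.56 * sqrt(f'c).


fct = 0.56 * sqrt(48.4)
= 0.56 * 6.957
= 3.896 MPa

3.896


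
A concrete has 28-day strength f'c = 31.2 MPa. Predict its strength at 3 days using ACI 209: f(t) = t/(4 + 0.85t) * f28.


f(3) = 3 / (4 + 0.85 * 3) * 31.2
= 3 / 6.55 * 31.2
= 14.29 MPa

14.29


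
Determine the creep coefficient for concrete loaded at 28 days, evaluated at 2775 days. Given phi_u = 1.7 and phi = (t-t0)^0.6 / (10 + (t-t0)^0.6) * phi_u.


dt = 2775 - 28 = 2747
phi = 2747^0.6 / (10 + 2747^0.6) * 1.7
= 1.565

1.565


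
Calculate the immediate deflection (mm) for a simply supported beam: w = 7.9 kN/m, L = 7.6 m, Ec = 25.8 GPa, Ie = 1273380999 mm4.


Convert: L = 7.6 m = 7600 mm, Ec = 25.8 GPa = 25800 MPa
delta = 5 * 7.9 * 7600^4 / (384 * 25800 * 1273380999)
= 10.45 mm

10.45


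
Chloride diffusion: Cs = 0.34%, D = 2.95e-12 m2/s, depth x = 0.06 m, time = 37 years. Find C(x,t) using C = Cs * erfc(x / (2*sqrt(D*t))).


t_seconds = 37 * 365.25 * 24 * 3600 = 1167631200.0 s
arg = 0.06 / (2 * sqrt(2.95e-12 * 1167631200.0))
= 0.5112
erfc(0.5112) = 0.4697
C = 0.34 * 0.4697 = 0.1597%

0.1597


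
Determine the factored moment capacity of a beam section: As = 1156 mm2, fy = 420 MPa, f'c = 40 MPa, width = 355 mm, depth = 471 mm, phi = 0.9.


a = As * fy / (0.85 * f'c * b)
= 1156 * 420 / (0.85 * 40 * 355)
= 40.2254 mm
Mn = As * fy * (d - a/2) / 10^6
= 218.9148 kN-m
phi*Mn = 0.9 * 218.9148 = 197.02 kN-m

197.02


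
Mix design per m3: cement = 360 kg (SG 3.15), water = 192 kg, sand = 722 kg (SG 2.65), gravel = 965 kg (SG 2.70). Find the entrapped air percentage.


Vol cement = 360 / (3.15 * 1000) = 0.114286 m3
Vol water = 192 / 1000 = 0.192 m3
Vol sand = 722 / (2.65 * 1000) = 0.272453 m3
Vol gravel = 965 / (2.70 * 1000) = 0.357407 m3
Total solid + water volume = 0.936146 m3
Air = (1 - 0.936146) * 100 = 6.39%

6.39


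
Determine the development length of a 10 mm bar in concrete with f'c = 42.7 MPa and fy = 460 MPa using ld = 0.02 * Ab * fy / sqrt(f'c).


Ab = pi * 10^2 / 4 = 78.54 mm2
ld = 0.02 * 78.54 * 460 / sqrt(42.7)
= 110.6 mm

110.6


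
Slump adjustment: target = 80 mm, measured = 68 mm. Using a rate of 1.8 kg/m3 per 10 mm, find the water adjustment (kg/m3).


Difference = 80 - 68 = 12 mm
Water adjustment = 12 * 1.8 / 10 = 2.2 kg/m3

2.2


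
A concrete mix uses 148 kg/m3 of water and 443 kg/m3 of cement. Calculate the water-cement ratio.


w/c = water / cement
w/c = 148 / 443 = 0.334

0.334


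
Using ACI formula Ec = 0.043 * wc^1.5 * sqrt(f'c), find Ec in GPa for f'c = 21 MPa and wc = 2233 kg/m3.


Ec = 0.043 * 2233^1.5 * sqrt(21) / 1000
= 20.79 GPa

20.79


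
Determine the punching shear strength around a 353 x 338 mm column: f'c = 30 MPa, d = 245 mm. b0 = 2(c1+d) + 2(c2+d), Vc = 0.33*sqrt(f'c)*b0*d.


b0 = 2*(353 + 245) + 2*(338 + 245) = 2362 mm
Vc = 0.33 * sqrt(30) * 2362 * 245 / 1000
= 1045.97 kN

1045.97


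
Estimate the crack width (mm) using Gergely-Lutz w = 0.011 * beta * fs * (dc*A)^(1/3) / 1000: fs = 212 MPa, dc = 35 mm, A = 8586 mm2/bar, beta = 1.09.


w = 0.011 * beta * fs * (dc * A)^(1/3) / 1000
= 0.011 * 1.09 * 212 * (35 * 8586)^(1/3) / 1000
= 0.17 mm

0.17


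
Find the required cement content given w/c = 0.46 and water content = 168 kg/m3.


Cement = water / (w/c)
= 168 / 0.46
= 365.2 kg/m3

365.2


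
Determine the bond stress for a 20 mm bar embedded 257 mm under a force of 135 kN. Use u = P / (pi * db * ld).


u = P / (pi * db * ld)
= 135 * 1000 / (pi * 20 * 257)
= 8.36 MPa

8.36


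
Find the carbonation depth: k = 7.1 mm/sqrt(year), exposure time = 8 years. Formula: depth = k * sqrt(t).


depth = k * sqrt(t)
= 7.1 * sqrt(8)
= 20.08 mm

20.08


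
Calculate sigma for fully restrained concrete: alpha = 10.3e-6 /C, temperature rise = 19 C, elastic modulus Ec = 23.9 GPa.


sigma = alpha * dT * Ec
= 10.3e-6 * 19 * 23.9 * 1000
= 4.677 MPa

4.677


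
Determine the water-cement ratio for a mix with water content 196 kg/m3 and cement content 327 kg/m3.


w/c = water / cement
w/c = 196 / 327 = 0.599

0.599


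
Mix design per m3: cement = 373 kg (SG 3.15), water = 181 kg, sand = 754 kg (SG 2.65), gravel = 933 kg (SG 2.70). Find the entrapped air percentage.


Vol cement = 373 / (3.15 * 1000) = 0.118413 m3
Vol water = 181 / 1000 = 0.181 m3
Vol sand = 754 / (2.65 * 1000) = 0.284528 m3
Vol gravel = 933 / (2.70 * 1000) = 0.345556 m3
Total solid + water volume = 0.929497 m3
Air = (1 - 0.929497) * 100 = 7.05%

7.05


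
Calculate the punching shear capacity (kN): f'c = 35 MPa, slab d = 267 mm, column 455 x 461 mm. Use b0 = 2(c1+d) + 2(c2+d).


b0 = 2*(455 + 267) + 2*(461 + 267) = 2900 mm
Vc = 0.33 * sqrt(35) * 2900 * 267 / 1000
= 1511.67 kN

1511.67


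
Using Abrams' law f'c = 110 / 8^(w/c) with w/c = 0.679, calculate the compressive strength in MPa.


f'c = 110 / 8^0.679
= 110 / 4.104
= 26.8 MPa

26.8


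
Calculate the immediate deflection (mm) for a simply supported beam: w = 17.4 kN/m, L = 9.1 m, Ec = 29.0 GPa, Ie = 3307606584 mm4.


Convert: L = 9.1 m = 9100 mm, Ec = 29.0 GPa = 29000 MPa
delta = 5 * 17.4 * 9100^4 / (384 * 29000 * 3307606584)
= 16.2 mm

16.2


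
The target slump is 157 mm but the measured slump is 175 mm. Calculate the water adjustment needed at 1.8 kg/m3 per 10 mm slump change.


Difference = 157 - 175 = -18 mm
Water adjustment = -18 * 1.8 / 10 = -3.2 kg/m3

-3.2


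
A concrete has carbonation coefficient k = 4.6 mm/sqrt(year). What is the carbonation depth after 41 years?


depth = k * sqrt(t)
= 4.6 * sqrt(41)
= 29.45 mm

29.45


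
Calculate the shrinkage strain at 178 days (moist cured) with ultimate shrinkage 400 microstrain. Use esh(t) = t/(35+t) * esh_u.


esh(178) = 178 / (35 + 178) * 400
= 178 / 213 * 400
= 334.3 microstrain

334.3


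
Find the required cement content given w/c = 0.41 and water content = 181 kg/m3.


Cement = water / (w/c)
= 181 / 0.41
= 441.5 kg/m3

441.5


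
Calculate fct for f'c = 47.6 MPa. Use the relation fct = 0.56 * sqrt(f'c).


fct = 0.56 * sqrt(47.6)
= 0.56 * 6.899
= 3.864 MPa

3.864


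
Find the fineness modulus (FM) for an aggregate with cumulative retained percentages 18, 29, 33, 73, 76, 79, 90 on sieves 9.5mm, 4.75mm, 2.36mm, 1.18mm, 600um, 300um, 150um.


FM = sum(cumulative % retained) / 100
= 398 / 100
= 3.98

3.98


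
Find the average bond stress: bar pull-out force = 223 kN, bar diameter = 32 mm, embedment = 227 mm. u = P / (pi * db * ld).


u = P / (pi * db * ld)
= 223 * 1000 / (pi * 32 * 227)
= 9.772 MPa

9.772


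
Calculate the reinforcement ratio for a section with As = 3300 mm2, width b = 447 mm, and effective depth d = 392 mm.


rho = As / (b * d)
= 3300 / (447 * 392)
= 0.0188

0.0188


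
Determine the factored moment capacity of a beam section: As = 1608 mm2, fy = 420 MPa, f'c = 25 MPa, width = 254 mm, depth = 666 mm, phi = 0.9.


a = As * fy / (0.85 * f'c * b)
= 1608 * 420 / (0.85 * 25 * 254)
= 125.1246 mm
Mn = As * fy * (d - a/2) / 10^6
= 407.5377 kN-m
phi*Mn = 0.9 * 407.5377 = 366.78 kN-m

366.78


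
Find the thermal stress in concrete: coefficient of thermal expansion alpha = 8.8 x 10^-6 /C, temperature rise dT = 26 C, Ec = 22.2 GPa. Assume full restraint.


sigma = alpha * dT * Ec
= 8.8e-6 * 26 * 22.2 * 1000
= 5.079 MPa

5.079


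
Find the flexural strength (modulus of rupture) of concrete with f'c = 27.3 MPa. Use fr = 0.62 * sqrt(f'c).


fr = 0.62 * sqrt(27.3)
= 3.239 MPa

3.239


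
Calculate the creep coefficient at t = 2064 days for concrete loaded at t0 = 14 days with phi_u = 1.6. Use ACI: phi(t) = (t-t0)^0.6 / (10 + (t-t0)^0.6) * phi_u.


dt = 2064 - 14 = 2050
phi = 2050^0.6 / (10 + 2050^0.6) * 1.6
= 1.451

1.451


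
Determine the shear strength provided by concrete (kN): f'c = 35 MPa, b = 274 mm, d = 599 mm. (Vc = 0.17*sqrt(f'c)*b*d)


Vc = 0.17 * sqrt(35) * 274 * 599 / 1000
= 165.07 kN

165.07


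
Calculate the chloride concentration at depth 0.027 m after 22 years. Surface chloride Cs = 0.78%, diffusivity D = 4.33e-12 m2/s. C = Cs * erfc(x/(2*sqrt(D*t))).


t_seconds = 22 * 365.25 * 24 * 3600 = 694267200.0 s
arg = 0.027 / (2 * sqrt(4.33e-12 * 694267200.0))
= 0.2462
erfc(0.2462) = 0.7277
C = 0.78 * 0.7277 = 0.5676%

0.5676


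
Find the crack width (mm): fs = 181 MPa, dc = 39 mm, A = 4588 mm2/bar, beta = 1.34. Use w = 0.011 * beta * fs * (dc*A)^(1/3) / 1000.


w = 0.011 * beta * fs * (dc * A)^(1/3) / 1000
= 0.011 * 1.34 * 181 * (39 * 4588)^(1/3) / 1000
= 0.15 mm

0.15


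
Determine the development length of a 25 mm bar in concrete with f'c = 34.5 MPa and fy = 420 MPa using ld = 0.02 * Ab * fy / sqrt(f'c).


Ab = pi * 25^2 / 4 = 490.874 mm2
ld = 0.02 * 490.874 * 420 / sqrt(34.5)
= 702.0 mm

702.0


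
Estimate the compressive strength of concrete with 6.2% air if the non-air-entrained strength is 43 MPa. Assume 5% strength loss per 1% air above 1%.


Strength loss = (6.2 - 1) * 5 = 26.0%
f'c = 43 * (1 - 26.0/100)
= 31.82 MPa

31.82


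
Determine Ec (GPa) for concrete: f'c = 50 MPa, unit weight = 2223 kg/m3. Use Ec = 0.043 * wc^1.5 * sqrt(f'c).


Ec = 0.043 * 2223^1.5 * sqrt(50) / 1000
= 31.87 GPa

31.87


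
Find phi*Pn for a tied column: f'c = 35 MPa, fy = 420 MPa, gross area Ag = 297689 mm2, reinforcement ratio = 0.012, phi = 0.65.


Ast = rho * Ag = 0.012 * 297689 = 3572.268 mm2
phi*Pn = 0.65 * 0.80 * (0.85 * 35 * (297689 - 3572.268) + 420 * 3572.268) / 1000
= 5330.17 kN

5330.17


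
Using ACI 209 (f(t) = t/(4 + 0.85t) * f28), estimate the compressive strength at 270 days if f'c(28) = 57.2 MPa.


f(270) = 270 / (4 + 0.85 * 270) * 57.2
= 270 / 233.5 * 57.2
= 66.14 MPa

66.14


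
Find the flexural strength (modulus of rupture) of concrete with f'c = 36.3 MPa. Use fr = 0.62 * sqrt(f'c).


fr = 0.62 * sqrt(36.3)
= 3.735 MPa

3.735


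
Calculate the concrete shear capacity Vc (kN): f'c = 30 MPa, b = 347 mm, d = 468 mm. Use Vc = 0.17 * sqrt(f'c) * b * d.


Vc = 0.17 * sqrt(30) * 347 * 468 / 1000
= 151.21 kN

151.21


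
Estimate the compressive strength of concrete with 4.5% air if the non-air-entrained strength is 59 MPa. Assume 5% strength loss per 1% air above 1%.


Strength loss = (4.5 - 1) * 5 = 17.5%
f'c = 59 * (1 - 17.5/100)
= 48.67 MPa

48.67


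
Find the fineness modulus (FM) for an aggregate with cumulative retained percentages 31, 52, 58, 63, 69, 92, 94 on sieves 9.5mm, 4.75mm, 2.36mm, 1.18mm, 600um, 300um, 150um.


FM = sum(cumulative % retained) / 100
= 459 / 100
= 4.59

4.59


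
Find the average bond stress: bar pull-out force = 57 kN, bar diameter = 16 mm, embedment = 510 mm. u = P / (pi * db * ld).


u = P / (pi * db * ld)
= 57 * 1000 / (pi * 16 * 510)
= 2.223 MPa

2.223


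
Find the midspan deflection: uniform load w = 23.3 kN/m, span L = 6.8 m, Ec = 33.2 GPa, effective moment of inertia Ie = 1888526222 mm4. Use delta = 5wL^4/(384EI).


Convert: L = 6.8 m = 6800 mm, Ec = 33.2 GPa = 33200 MPa
delta = 5 * 23.3 * 6800^4 / (384 * 33200 * 1888526222)
= 10.35 mm

10.35


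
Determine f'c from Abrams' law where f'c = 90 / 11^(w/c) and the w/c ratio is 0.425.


f'c = 90 / 11^0.425
= 90 / 2.771
= 32.48 MPa

32.48


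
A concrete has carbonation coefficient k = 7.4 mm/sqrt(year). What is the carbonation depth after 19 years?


depth = k * sqrt(t)
= 7.4 * sqrt(19)
= 32.26 mm

32.26


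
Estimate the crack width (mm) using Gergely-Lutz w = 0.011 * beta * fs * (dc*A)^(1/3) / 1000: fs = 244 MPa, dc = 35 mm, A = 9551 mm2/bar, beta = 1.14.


w = 0.011 * beta * fs * (dc * A)^(1/3) / 1000
= 0.011 * 1.14 * 244 * (35 * 9551)^(1/3) / 1000
= 0.212 mm

0.212


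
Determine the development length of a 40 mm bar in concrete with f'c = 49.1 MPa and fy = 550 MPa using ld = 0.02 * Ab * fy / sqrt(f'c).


Ab = pi * 40^2 / 4 = 1256.637 mm2
ld = 0.02 * 1256.637 * 550 / sqrt(49.1)
= 1972.7 mm

1972.7


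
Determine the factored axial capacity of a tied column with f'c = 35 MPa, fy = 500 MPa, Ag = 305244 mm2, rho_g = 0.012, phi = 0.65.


Ast = rho * Ag = 0.012 * 305244 = 3662.928 mm2
phi*Pn = 0.65 * 0.80 * (0.85 * 35 * (305244 - 3662.928) + 500 * 3662.928) / 1000
= 5617.82 kN

5617.82


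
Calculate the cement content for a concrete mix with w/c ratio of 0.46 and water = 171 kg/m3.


Cement = water / (w/c)
= 171 / 0.46
= 371.7 kg/m3

371.7


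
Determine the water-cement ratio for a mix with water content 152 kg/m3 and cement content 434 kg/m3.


w/c = water / cement
w/c = 152 / 434 = 0.35

0.35


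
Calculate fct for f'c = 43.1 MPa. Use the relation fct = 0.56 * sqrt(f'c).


fct = 0.56 * sqrt(43.1)
= 0.56 * 6.565
= 3.676 MPa

3.676


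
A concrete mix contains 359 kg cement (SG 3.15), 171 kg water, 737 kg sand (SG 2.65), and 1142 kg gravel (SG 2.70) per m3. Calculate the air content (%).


Vol cement = 359 / (3.15 * 1000) = 0.113968 m3
Vol water = 171 / 1000 = 0.171 m3
Vol sand = 737 / (2.65 * 1000) = 0.278113 m3
Vol gravel = 1142 / (2.70 * 1000) = 0.422963 m3
Total solid + water volume = 0.986044 m3
Air = (1 - 0.986044) * 100 = 1.4%

1.4


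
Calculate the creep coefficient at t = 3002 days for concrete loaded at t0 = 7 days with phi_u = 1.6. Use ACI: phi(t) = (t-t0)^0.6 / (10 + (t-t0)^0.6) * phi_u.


dt = 3002 - 7 = 2995
phi = 2995^0.6 / (10 + 2995^0.6) * 1.6
= 1.479

1.479


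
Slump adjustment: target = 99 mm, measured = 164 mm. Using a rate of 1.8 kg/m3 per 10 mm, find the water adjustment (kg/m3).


Difference = 99 - 164 = -65 mm
Water adjustment = -65 * 1.8 / 10 = -11.7 kg/m3

-11.7


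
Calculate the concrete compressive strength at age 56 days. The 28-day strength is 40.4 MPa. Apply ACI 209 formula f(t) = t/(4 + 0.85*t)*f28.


f(56) = 56 / (4 + 0.85 * 56) * 40.4
= 56 / 51.6 * 40.4
= 43.84 MPa

43.84


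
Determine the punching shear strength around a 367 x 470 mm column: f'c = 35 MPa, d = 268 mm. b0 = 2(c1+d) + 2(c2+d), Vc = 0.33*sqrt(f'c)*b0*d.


b0 = 2*(367 + 268) + 2*(470 + 268) = 2746 mm
Vc = 0.33 * sqrt(35) * 2746 * 268 / 1000
= 1436.76 kN

1436.76


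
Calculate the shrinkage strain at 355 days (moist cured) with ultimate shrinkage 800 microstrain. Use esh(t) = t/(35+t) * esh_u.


esh(355) = 355 / (35 + 355) * 800
= 355 / 390 * 800
= 728.2 microstrain

728.2


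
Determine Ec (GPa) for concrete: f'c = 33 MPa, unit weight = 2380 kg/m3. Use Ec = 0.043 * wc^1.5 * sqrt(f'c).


Ec = 0.043 * 2380^1.5 * sqrt(33) / 1000
= 28.68 GPa

28.68


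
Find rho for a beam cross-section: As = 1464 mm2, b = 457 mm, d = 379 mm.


rho = As / (b * d)
= 1464 / (457 * 379)
= 0.0085

0.0085


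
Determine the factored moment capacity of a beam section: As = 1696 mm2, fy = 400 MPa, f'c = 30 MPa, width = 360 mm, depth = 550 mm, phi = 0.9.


a = As * fy / (0.85 * f'c * b)
= 1696 * 400 / (0.85 * 30 * 360)
= 73.8998 mm
Mn = As * fy * (d - a/2) / 10^6
= 348.0532 kN-m
phi*Mn = 0.9 * 348.0532 = 313.25 kN-m

313.25


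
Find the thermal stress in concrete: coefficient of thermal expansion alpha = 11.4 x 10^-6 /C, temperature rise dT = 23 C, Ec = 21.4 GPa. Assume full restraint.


sigma = alpha * dT * Ec
= 11.4e-6 * 23 * 21.4 * 1000
= 5.611 MPa

5.611


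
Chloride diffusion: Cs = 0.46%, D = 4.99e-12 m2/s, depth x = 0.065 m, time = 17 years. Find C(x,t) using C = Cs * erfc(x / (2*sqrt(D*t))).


t_seconds = 17 * 365.25 * 24 * 3600 = 536479200.0 s
arg = 0.065 / (2 * sqrt(4.99e-12 * 536479200.0))
= 0.6281
erfc(0.6281) = 0.3744
C = 0.46 * 0.3744 = 0.1722%

0.1722


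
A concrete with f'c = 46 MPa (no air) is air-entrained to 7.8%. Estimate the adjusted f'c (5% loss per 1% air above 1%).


Strength loss = (7.8 - 1) * 5 = 34.0%
f'c = 46 * (1 - 34.0/100)
= 30.36 MPa

30.36


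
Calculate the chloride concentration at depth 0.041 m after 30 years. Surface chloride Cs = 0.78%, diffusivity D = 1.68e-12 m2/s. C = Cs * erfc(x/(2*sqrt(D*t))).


t_seconds = 30 * 365.25 * 24 * 3600 = 946728000.0 s
arg = 0.041 / (2 * sqrt(1.68e-12 * 946728000.0))
= 0.514
erfc(0.514) = 0.4673
C = 0.78 * 0.4673 = 0.3645%

0.3645


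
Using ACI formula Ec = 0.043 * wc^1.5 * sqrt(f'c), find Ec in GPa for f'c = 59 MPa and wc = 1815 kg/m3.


Ec = 0.043 * 1815^1.5 * sqrt(59) / 1000
= 25.54 GPa

25.54


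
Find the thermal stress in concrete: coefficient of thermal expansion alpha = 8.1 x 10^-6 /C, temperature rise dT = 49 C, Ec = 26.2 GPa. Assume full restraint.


sigma = alpha * dT * Ec
= 8.1e-6 * 49 * 26.2 * 1000
= 10.399 MPa

10.399


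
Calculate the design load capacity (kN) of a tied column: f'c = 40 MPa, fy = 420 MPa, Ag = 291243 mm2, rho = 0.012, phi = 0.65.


Ast = rho * Ag = 0.012 * 291243 = 3494.916 mm2
phi*Pn = 0.65 * 0.80 * (0.85 * 40 * (291243 - 3494.916) + 420 * 3494.916) / 1000
= 5850.68 kN

5850.68


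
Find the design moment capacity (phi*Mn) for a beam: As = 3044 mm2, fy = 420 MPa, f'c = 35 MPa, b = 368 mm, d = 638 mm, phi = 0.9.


a = As * fy / (0.85 * f'c * b)
= 3044 * 420 / (0.85 * 35 * 368)
= 116.7775 mm
Mn = As * fy * (d - a/2) / 10^6
= 741.0214 kN-m
phi*Mn = 0.9 * 741.0214 = 666.92 kN-m

666.92


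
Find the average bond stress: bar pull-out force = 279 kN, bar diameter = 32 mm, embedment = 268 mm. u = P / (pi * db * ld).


u = P / (pi * db * ld)
= 279 * 1000 / (pi * 32 * 268)
= 10.355 MPa

10.355


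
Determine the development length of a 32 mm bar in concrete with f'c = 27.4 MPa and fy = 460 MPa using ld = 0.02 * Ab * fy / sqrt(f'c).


Ab = pi * 32^2 / 4 = 804.248 mm2
ld = 0.02 * 804.248 * 460 / sqrt(27.4)
= 1413.5 mm

1413.5


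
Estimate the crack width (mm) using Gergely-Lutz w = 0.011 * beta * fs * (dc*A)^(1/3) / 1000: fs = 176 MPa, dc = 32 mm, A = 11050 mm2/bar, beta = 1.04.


w = 0.011 * beta * fs * (dc * A)^(1/3) / 1000
= 0.011 * 1.04 * 176 * (32 * 11050)^(1/3) / 1000
= 0.142 mm

0.142


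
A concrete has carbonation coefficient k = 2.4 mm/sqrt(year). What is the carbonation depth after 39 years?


depth = k * sqrt(t)
= 2.4 * sqrt(39)
= 14.99 mm

14.99


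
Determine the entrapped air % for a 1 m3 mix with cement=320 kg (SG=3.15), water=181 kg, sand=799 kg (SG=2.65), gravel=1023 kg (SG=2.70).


Vol cement = 320 / (3.15 * 1000) = 0.101587 m3
Vol water = 181 / 1000 = 0.181 m3
Vol sand = 799 / (2.65 * 1000) = 0.301509 m3
Vol gravel = 1023 / (2.70 * 1000) = 0.378889 m3
Total solid + water volume = 0.962986 m3
Air = (1 - 0.962986) * 100 = 3.7%

3.7


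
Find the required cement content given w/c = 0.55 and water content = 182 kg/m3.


Cement = water / (w/c)
= 182 / 0.55
= 330.9 kg/m3

330.9


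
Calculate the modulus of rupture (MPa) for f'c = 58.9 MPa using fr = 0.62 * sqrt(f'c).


fr = 0.62 * sqrt(58.9)
= 4.758 MPa

4.758


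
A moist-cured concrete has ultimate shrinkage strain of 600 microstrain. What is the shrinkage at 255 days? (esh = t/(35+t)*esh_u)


esh(255) = 255 / (35 + 255) * 600
= 255 / 290 * 600
= 527.6 microstrain

527.6


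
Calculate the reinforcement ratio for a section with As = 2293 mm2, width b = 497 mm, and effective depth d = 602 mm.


rho = As / (b * d)
= 2293 / (497 * 602)
= 0.0077

0.0077


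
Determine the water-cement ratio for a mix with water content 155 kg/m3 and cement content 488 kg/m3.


w/c = water / cement
w/c = 155 / 488 = 0.318

0.318


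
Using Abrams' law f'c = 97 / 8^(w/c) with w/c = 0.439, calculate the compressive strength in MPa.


f'c = 97 / 8^0.439
= 97 / 2.491
= 38.93 MPa

38.93


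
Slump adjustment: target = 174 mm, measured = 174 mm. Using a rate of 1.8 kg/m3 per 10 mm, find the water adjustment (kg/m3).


Difference = 174 - 174 = 0 mm
Water adjustment = 0 * 1.8 / 10 = 0.0 kg/m3

0.0


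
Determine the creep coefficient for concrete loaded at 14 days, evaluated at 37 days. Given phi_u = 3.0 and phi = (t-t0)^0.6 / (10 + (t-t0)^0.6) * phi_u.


dt = 37 - 14 = 23
phi = 23^0.6 / (10 + 23^0.6) * 3.0
= 1.189

1.189


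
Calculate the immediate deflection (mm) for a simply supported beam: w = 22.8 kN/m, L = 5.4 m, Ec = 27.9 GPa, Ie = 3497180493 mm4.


Convert: L = 5.4 m = 5400 mm, Ec = 27.9 GPa = 27900 MPa
delta = 5 * 22.8 * 5400^4 / (384 * 27900 * 3497180493)
= 2.59 mm

2.59


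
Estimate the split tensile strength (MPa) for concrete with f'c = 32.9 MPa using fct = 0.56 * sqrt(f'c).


fct = 0.56 * sqrt(32.9)
= 0.56 * 5.736
= 3.212 MPa

3.212


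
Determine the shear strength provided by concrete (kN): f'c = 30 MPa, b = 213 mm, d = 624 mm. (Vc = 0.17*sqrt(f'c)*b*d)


Vc = 0.17 * sqrt(30) * 213 * 624 / 1000
= 123.76 kN

123.76


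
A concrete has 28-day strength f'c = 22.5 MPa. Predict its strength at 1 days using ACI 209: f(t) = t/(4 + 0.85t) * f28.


f(1) = 1 / (4 + 0.85 * 1) * 22.5
= 1 / 4.85 * 22.5
= 4.64 MPa

4.64


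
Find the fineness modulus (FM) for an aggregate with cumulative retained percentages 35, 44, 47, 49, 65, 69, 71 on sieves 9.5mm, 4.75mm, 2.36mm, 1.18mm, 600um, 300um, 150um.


FM = sum(cumulative % retained) / 100
= 380 / 100
= 3.8

3.8


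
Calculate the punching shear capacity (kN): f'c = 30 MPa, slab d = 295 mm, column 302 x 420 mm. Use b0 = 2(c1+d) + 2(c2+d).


b0 = 2*(302 + 295) + 2*(420 + 295) = 2624 mm
Vc = 0.33 * sqrt(30) * 2624 * 295 / 1000
= 1399.14 kN

1399.14


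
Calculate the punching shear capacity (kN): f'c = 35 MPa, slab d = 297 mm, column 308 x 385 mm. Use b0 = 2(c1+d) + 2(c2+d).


b0 = 2*(308 + 297) + 2*(385 + 297) = 2574 mm
Vc = 0.33 * sqrt(35) * 2574 * 297 / 1000
= 1492.5 kN

1492.5


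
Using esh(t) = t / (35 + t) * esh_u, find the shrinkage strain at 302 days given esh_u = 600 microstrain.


esh(302) = 302 / (35 + 302) * 600
= 302 / 337 * 600
= 537.7 microstrain

537.7


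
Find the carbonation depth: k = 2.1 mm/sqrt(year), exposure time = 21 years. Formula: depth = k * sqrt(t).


depth = k * sqrt(t)
= 2.1 * sqrt(21)
= 9.62 mm

9.62


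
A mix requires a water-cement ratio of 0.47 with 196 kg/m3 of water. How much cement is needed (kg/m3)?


Cement = water / (w/c)
= 196 / 0.47
= 417.0 kg/m3

417.0


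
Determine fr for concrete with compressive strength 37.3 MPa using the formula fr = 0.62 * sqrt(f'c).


fr = 0.62 * sqrt(37.3)
= 3.787 MPa

3.787


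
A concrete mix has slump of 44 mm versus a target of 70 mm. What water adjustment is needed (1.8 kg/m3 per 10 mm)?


Difference = 70 - 44 = 26 mm
Water adjustment = 26 * 1.8 / 10 = 4.7 kg/m3

4.7


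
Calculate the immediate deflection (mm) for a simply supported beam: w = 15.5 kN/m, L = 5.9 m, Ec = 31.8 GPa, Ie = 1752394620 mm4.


Convert: L = 5.9 m = 5900 mm, Ec = 31.8 GPa = 31800 MPa
delta = 5 * 15.5 * 5900^4 / (384 * 31800 * 1752394620)
= 4.39 mm

4.39


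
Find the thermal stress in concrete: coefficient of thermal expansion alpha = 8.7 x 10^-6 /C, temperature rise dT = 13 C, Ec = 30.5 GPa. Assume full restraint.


sigma = alpha * dT * Ec
= 8.7e-6 * 13 * 30.5 * 1000
= 3.45 MPa

3.45


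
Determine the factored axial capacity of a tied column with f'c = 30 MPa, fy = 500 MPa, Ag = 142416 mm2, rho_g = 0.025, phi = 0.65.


Ast = rho * Ag = 0.025 * 142416 = 3560.4 mm2
phi*Pn = 0.65 * 0.80 * (0.85 * 30 * (142416 - 3560.4) + 500 * 3560.4) / 1000
= 2766.93 kN

2766.93


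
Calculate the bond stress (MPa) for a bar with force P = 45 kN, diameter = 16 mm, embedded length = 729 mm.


u = P / (pi * db * ld)
= 45 * 1000 / (pi * 16 * 729)
= 1.228 MPa

1.228


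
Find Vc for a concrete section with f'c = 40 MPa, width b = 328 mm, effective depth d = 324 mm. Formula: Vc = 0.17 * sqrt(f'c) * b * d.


Vc = 0.17 * sqrt(40) * 328 * 324 / 1000
= 114.26 kN

114.26


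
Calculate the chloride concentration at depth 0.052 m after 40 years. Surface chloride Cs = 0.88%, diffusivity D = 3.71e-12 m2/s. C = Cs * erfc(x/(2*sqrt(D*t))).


t_seconds = 40 * 365.25 * 24 * 3600 = 1262304000.0 s
arg = 0.052 / (2 * sqrt(3.71e-12 * 1262304000.0))
= 0.3799
erfc(0.3799) = 0.5911
C = 0.88 * 0.5911 = 0.5201%

0.5201


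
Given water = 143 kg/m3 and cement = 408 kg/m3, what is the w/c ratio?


w/c = water / cement
w/c = 143 / 408 = 0.35

0.35


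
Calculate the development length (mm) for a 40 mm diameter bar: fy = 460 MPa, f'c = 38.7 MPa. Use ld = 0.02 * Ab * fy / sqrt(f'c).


Ab = pi * 40^2 / 4 = 1256.637 mm2
ld = 0.02 * 1256.637 * 460 / sqrt(38.7)
= 1858.4 mm

1858.4


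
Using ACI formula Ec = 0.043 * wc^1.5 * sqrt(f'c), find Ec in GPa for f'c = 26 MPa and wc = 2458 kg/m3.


Ec = 0.043 * 2458^1.5 * sqrt(26) / 1000
= 26.72 GPa

26.72


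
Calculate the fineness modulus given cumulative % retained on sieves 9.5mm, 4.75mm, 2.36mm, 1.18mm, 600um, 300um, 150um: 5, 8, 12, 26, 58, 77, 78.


FM = sum(cumulative % retained) / 100
= 264 / 100
= 2.64

2.64


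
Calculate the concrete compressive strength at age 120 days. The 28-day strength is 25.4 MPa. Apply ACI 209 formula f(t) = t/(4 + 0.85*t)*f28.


f(120) = 120 / (4 + 0.85 * 120) * 25.4
= 120 / 106.0 * 25.4
= 28.75 MPa

28.75


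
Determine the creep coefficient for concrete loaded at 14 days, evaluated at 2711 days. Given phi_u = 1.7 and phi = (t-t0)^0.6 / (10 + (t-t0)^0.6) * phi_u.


dt = 2711 - 14 = 2697
phi = 2697^0.6 / (10 + 2697^0.6) * 1.7
= 1.563

1.563


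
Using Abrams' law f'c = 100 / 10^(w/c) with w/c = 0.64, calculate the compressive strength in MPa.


f'c = 100 / 10^0.64
= 100 / 4.365
= 22.91 MPa

22.91


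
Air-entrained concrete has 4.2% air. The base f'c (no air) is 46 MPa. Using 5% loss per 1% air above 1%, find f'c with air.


Strength loss = (4.2 - 1) * 5 = 16.0%
f'c = 46 * (1 - 16.0/100)
= 38.64 MPa

38.64


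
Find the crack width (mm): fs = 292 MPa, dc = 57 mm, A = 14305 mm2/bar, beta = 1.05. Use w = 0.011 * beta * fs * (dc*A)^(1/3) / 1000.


w = 0.011 * beta * fs * (dc * A)^(1/3) / 1000
= 0.011 * 1.05 * 292 * (57 * 14305)^(1/3) / 1000
= 0.315 mm

0.315


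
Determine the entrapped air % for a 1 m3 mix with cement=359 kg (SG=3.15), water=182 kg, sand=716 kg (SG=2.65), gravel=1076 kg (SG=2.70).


Vol cement = 359 / (3.15 * 1000) = 0.113968 m3
Vol water = 182 / 1000 = 0.182 m3
Vol sand = 716 / (2.65 * 1000) = 0.270189 m3
Vol gravel = 1076 / (2.70 * 1000) = 0.398519 m3
Total solid + water volume = 0.964675 m3
Air = (1 - 0.964675) * 100 = 3.53%

3.53


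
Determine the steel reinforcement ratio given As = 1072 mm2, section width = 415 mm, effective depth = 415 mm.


rho = As / (b * d)
= 1072 / (415 * 415)
= 0.0062

0.0062


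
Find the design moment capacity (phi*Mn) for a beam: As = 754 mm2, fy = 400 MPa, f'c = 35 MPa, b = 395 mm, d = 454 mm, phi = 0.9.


a = As * fy / (0.85 * f'c * b)
= 754 * 400 / (0.85 * 35 * 395)
= 25.6654 mm
Mn = As * fy * (d - a/2) / 10^6
= 133.0561 kN-m
phi*Mn = 0.9 * 133.0561 = 119.75 kN-m

119.75


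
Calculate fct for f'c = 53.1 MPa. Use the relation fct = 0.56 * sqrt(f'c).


fct = 0.56 * sqrt(53.1)
= 0.56 * 7.287
= 4.081 MPa

4.081


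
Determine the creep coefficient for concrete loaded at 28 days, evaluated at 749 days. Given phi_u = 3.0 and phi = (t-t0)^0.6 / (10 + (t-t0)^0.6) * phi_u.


dt = 749 - 28 = 721
phi = 721^0.6 / (10 + 721^0.6) * 3.0
= 2.515

2.515


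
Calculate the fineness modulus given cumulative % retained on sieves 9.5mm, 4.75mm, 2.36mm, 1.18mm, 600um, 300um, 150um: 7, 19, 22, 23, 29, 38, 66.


FM = sum(cumulative % retained) / 100
= 204 / 100
= 2.04

2.04


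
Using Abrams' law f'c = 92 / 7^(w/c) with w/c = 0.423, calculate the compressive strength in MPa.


f'c = 92 / 7^0.423
= 92 / 2.278
= 40.39 MPa

40.39


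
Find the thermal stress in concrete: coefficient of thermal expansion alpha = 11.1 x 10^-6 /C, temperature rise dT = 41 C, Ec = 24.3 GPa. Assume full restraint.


sigma = alpha * dT * Ec
= 11.1e-6 * 41 * 24.3 * 1000
= 11.059 MPa

11.059


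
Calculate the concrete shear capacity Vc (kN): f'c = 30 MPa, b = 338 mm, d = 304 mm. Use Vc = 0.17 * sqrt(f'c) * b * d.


Vc = 0.17 * sqrt(30) * 338 * 304 / 1000
= 95.68 kN

95.68


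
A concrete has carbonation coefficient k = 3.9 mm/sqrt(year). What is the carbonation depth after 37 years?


depth = k * sqrt(t)
= 3.9 * sqrt(37)
= 23.72 mm

23.72


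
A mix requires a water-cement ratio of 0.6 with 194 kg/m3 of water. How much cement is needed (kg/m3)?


Cement = water / (w/c)
= 194 / 0.6
= 323.3 kg/m3

323.3


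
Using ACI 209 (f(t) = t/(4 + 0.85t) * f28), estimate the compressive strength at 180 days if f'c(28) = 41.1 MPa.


f(180) = 180 / (4 + 0.85 * 180) * 41.1
= 180 / 157.0 * 41.1
= 47.12 MPa

47.12


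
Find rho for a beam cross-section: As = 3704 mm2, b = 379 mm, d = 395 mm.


rho = As / (b * d)
= 3704 / (379 * 395)
= 0.0247

0.0247


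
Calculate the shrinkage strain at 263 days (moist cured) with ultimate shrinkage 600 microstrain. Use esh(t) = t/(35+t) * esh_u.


esh(263) = 263 / (35 + 263) * 600
= 263 / 298 * 600
= 529.5 microstrain

529.5


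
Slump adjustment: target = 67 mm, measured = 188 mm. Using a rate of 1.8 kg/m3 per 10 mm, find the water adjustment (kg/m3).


Difference = 67 - 188 = -121 mm
Water adjustment = -121 * 1.8 / 10 = -21.8 kg/m3

-21.8


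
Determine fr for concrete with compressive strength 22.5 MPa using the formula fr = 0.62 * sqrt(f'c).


fr = 0.62 * sqrt(22.5)
= 2.941 MPa

2.941


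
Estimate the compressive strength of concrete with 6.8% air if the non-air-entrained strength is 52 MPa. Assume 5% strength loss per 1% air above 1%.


Strength loss = (6.8 - 1) * 5 = 29.0%
f'c = 52 * (1 - 29.0/100)
= 36.92 MPa

36.92


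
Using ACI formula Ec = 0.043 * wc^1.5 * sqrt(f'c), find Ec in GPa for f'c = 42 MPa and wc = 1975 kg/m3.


Ec = 0.043 * 1975^1.5 * sqrt(42) / 1000
= 24.46 GPa

24.46


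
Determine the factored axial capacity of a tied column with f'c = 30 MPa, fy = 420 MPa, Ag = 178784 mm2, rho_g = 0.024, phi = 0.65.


Ast = rho * Ag = 0.024 * 178784 = 4290.816 mm2
phi*Pn = 0.65 * 0.80 * (0.85 * 30 * (178784 - 4290.816) + 420 * 4290.816) / 1000
= 3250.89 kN

3250.89


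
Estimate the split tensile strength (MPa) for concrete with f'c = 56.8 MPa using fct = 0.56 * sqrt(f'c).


fct = 0.56 * sqrt(56.8)
= 0.56 * 7.537
= 4.22 MPa

4.22


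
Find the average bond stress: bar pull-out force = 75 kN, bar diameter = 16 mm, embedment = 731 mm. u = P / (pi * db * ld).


u = P / (pi * db * ld)
= 75 * 1000 / (pi * 16 * 731)
= 2.041 MPa

2.041


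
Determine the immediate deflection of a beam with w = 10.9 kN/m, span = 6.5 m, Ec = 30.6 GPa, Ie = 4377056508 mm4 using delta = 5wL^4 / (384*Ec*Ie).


Convert: L = 6.5 m = 6500 mm, Ec = 30.6 GPa = 30600 MPa
delta = 5 * 10.9 * 6500^4 / (384 * 30600 * 4377056508)
= 1.89 mm

1.89


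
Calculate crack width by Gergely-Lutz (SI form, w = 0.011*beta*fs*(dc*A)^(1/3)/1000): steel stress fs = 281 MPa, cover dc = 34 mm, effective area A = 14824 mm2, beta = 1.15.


w = 0.011 * beta * fs * (dc * A)^(1/3) / 1000
= 0.011 * 1.15 * 281 * (34 * 14824)^(1/3) / 1000
= 0.283 mm

0.283


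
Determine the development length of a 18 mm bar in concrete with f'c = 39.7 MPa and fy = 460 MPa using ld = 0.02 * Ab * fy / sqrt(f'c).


Ab = pi * 18^2 / 4 = 254.469 mm2
ld = 0.02 * 254.469 * 460 / sqrt(39.7)
= 371.6 mm

371.6


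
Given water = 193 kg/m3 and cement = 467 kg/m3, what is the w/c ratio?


w/c = water / cement
w/c = 193 / 467 = 0.413

0.413


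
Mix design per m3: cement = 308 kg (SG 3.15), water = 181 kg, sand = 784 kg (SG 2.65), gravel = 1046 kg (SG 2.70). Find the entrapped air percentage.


Vol cement = 308 / (3.15 * 1000) = 0.097778 m3
Vol water = 181 / 1000 = 0.181 m3
Vol sand = 784 / (2.65 * 1000) = 0.295849 m3
Vol gravel = 1046 / (2.70 * 1000) = 0.387407 m3
Total solid + water volume = 0.962034 m3
Air = (1 - 0.962034) * 100 = 3.8%

3.8


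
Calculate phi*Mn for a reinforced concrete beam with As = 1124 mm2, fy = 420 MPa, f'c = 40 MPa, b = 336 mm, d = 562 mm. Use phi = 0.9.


a = As * fy / (0.85 * f'c * b)
= 1124 * 420 / (0.85 * 40 * 336)
= 41.3235 mm
Mn = As * fy * (d - a/2) / 10^6
= 255.555 kN-m
phi*Mn = 0.9 * 255.555 = 230.0 kN-m

230.0


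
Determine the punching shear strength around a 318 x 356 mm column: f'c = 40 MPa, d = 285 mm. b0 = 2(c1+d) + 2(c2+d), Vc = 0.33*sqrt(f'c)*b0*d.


b0 = 2*(318 + 285) + 2*(356 + 285) = 2488 mm
Vc = 0.33 * sqrt(40) * 2488 * 285 / 1000
= 1479.92 kN

1479.92


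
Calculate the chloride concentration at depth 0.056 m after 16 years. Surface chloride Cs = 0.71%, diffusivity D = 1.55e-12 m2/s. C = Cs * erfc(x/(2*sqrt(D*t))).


t_seconds = 16 * 365.25 * 24 * 3600 = 504921600.0 s
arg = 0.056 / (2 * sqrt(1.55e-12 * 504921600.0))
= 1.0009
erfc(1.0009) = 0.1569
C = 0.71 * 0.1569 = 0.1114%

0.1114


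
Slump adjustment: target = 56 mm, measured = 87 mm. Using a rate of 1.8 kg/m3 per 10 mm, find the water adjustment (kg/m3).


Difference = 56 - 87 = -31 mm
Water adjustment = -31 * 1.8 / 10 = -5.6 kg/m3

-5.6


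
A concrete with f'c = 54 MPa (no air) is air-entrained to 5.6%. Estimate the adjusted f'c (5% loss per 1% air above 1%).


Strength loss = (5.6 - 1) * 5 = 23.0%
f'c = 54 * (1 - 23.0/100)
= 41.58 MPa

41.58


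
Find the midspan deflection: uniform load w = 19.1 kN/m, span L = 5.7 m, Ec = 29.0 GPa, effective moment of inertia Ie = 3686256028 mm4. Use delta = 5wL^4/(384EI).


Convert: L = 5.7 m = 5700 mm, Ec = 29.0 GPa = 29000 MPa
delta = 5 * 19.1 * 5700^4 / (384 * 29000 * 3686256028)
= 2.46 mm

2.46


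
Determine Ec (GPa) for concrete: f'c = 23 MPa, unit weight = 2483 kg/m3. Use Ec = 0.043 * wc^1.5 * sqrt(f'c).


Ec = 0.043 * 2483^1.5 * sqrt(23) / 1000
= 25.52 GPa

25.52


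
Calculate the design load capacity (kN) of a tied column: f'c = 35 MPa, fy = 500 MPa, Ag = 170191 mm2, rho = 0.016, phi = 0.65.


Ast = rho * Ag = 0.016 * 170191 = 2723.056 mm2
phi*Pn = 0.65 * 0.80 * (0.85 * 35 * (170191 - 2723.056) + 500 * 2723.056) / 1000
= 3298.72 kN

3298.72


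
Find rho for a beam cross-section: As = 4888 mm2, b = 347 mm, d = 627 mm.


rho = As / (b * d)
= 4888 / (347 * 627)
= 0.0225

0.0225


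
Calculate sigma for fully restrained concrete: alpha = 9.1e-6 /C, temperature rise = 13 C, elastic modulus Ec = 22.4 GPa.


sigma = alpha * dT * Ec
= 9.1e-6 * 13 * 22.4 * 1000
= 2.65 MPa

2.65


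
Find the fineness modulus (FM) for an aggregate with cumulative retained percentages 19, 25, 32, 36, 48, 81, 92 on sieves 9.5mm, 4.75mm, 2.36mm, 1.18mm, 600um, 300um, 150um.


FM = sum(cumulative % retained) / 100
= 333 / 100
= 3.33

3.33


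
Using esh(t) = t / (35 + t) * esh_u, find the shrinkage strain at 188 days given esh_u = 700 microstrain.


esh(188) = 188 / (35 + 188) * 700
= 188 / 223 * 700
= 590.1 microstrain

590.1


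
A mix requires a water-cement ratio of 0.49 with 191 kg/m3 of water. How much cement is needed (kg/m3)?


Cement = water / (w/c)
= 191 / 0.49
= 389.8 kg/m3

389.8


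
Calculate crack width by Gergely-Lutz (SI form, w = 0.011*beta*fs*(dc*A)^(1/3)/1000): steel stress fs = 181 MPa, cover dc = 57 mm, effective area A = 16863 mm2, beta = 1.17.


w = 0.011 * beta * fs * (dc * A)^(1/3) / 1000
= 0.011 * 1.17 * 181 * (57 * 16863)^(1/3) / 1000
= 0.23 mm

0.23


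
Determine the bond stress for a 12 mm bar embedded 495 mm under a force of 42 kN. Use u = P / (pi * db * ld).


u = P / (pi * db * ld)
= 42 * 1000 / (pi * 12 * 495)
= 2.251 MPa

2.251


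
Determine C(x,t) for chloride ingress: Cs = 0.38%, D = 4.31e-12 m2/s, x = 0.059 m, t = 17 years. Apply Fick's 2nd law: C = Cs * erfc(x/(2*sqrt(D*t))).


t_seconds = 17 * 365.25 * 24 * 3600 = 536479200.0 s
arg = 0.059 / (2 * sqrt(4.31e-12 * 536479200.0))
= 0.6135
erfc(0.6135) = 0.3856
C = 0.38 * 0.3856 = 0.1465%

0.1465


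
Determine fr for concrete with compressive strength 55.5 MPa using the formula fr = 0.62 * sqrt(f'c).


fr = 0.62 * sqrt(55.5)
= 4.619 MPa

4.619


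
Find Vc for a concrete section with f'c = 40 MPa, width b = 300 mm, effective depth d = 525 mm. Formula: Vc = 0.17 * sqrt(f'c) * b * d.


Vc = 0.17 * sqrt(40) * 300 * 525 / 1000
= 169.34 kN

169.34


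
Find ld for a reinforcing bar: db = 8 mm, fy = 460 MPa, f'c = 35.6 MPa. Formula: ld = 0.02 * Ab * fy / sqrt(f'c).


Ab = pi * 8^2 / 4 = 50.265 mm2
ld = 0.02 * 50.265 * 460 / sqrt(35.6)
= 77.5 mm

77.5


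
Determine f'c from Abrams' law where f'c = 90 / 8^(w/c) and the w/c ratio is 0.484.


f'c = 90 / 8^0.484
= 90 / 2.736
= 32.9 MPa

32.9


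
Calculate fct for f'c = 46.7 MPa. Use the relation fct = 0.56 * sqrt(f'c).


fct = 0.56 * sqrt(46.7)
= 0.56 * 6.834
= 3.827 MPa

3.827


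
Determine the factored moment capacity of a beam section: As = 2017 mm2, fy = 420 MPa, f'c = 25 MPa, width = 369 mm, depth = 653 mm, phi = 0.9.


a = As * fy / (0.85 * f'c * b)
= 2017 * 420 / (0.85 * 25 * 369)
= 108.0363 mm
Mn = As * fy * (d - a/2) / 10^6
= 507.4215 kN-m
phi*Mn = 0.9 * 507.4215 = 456.68 kN-m

456.68


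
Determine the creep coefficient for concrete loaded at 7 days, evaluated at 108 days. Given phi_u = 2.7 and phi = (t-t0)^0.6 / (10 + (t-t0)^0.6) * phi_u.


dt = 108 - 7 = 101
phi = 101^0.6 / (10 + 101^0.6) * 2.7
= 1.659

1.659


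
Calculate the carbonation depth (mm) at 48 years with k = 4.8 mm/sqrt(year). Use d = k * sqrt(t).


depth = k * sqrt(t)
= 4.8 * sqrt(48)
= 33.26 mm

33.26


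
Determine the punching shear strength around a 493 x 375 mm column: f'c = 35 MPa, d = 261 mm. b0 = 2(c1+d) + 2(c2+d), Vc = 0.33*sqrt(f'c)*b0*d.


b0 = 2*(493 + 261) + 2*(375 + 261) = 2780 mm
Vc = 0.33 * sqrt(35) * 2780 * 261 / 1000
= 1416.55 kN

1416.55


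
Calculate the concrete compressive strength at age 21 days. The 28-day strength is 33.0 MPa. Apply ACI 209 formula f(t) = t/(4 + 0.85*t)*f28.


f(21) = 21 / (4 + 0.85 * 21) * 33.0
= 21 / 21.85 * 33.0
= 31.72 MPa

31.72
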